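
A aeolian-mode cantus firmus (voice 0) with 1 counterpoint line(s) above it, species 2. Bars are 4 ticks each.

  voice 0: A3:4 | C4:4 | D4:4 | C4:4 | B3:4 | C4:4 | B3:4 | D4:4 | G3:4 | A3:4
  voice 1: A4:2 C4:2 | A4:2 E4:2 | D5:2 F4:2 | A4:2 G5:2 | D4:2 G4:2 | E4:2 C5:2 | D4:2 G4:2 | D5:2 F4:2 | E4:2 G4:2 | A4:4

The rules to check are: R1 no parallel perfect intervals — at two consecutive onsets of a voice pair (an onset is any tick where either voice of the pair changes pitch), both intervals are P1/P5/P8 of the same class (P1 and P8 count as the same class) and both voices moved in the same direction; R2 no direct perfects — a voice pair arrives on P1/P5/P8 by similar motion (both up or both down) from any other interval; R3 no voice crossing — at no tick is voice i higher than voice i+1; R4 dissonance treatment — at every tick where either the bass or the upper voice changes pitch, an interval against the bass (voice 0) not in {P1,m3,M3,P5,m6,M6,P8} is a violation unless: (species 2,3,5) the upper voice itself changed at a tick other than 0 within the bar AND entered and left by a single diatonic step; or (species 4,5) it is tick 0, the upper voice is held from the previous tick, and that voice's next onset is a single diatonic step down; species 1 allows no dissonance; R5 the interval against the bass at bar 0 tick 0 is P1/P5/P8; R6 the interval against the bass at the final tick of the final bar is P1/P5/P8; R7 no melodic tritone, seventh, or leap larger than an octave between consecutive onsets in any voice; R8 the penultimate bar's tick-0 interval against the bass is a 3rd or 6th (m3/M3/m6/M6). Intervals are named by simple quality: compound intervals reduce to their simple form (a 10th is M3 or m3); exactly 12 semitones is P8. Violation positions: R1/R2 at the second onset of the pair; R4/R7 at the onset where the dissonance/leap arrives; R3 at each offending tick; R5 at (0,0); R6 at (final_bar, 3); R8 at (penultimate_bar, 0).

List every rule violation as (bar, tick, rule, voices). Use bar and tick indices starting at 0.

(2, 0, R2, (0, 1))
(2, 0, R7, (1,))
(3, 2, R7, (1,))
(4, 0, R7, (1,))
(6, 0, R7, (1,))
(7, 0, R2, (0, 1))
(9, 0, R1, (0, 1))

bar 0: v0=A3 v1=A4 downbeat P8
bar 1: v0=C4 v1=A4 downbeat M6
bar 2: v0=D4 v1=D5 downbeat P8
bar 3: v0=C4 v1=A4 downbeat M6
bar 4: v0=B3 v1=D4 downbeat m3
bar 5: v0=C4 v1=E4 downbeat M3
bar 6: v0=B3 v1=D4 downbeat m3
bar 7: v0=D4 v1=D5 downbeat P8
bar 8: v0=G3 v1=E4 downbeat M6
bar 9: v0=A3 v1=A4 downbeat P8
  -> R2 @ bar 2 tick 0 v(0, 1): C4/E4 M3 -> D4/D5 P8 similar
  -> R7 @ bar 2 tick 0 v(1,): E4->D5 leap 10st
  -> R7 @ bar 3 tick 2 v(1,): A4->G5 leap 10st
  -> R7 @ bar 4 tick 0 v(1,): G5->D4 leap 17st
  -> R7 @ bar 6 tick 0 v(1,): C5->D4 leap 10st
  -> R2 @ bar 7 tick 0 v(0, 1): B3/G4 m6 -> D4/D5 P8 similar
  -> R1 @ bar 9 tick 0 v(0, 1): G3/G4 P8 -> A3/A4 P8 similar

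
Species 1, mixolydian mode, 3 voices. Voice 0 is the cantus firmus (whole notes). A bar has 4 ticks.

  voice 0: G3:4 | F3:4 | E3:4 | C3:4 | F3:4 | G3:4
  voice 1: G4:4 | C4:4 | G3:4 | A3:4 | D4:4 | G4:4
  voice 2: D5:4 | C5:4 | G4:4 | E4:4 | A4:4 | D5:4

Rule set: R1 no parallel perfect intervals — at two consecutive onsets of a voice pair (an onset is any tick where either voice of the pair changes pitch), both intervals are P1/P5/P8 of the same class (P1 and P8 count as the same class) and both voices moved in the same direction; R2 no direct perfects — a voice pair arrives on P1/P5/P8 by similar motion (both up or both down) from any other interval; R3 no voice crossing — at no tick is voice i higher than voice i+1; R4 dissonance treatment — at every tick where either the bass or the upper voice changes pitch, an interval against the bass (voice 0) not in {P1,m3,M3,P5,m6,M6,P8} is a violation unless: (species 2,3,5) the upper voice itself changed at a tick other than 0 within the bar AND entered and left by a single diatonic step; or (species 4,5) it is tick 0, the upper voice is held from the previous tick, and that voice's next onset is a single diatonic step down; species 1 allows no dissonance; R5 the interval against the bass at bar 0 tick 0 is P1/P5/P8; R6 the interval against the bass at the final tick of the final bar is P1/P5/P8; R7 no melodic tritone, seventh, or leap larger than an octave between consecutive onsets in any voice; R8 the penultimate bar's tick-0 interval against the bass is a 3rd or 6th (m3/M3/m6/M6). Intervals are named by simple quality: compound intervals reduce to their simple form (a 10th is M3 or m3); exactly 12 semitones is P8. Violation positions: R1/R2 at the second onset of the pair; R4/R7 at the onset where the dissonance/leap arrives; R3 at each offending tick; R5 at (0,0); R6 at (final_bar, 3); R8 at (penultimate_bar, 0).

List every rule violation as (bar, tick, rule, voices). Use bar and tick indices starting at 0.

(1, 0, R1, (0, 2))
(1, 0, R2, (0, 1))
(1, 0, R2, (1, 2))
(2, 0, R1, (1, 2))
(4, 0, R1, (1, 2))
(5, 0, R1, (1, 2))
(5, 0, R2, (0, 1))
(5, 0, R2, (0, 2))

bar 0: v0=G3 v1=G4 v2=D5 downbeat P5
bar 1: v0=F3 v1=C4 v2=C5 downbeat P5
bar 2: v0=E3 v1=G3 v2=G4 downbeat m3
bar 3: v0=C3 v1=A3 v2=E4 downbeat M3
bar 4: v0=F3 v1=D4 v2=A4 downbeat M3
bar 5: v0=G3 v1=G4 v2=D5 downbeat P5
  -> R1 @ bar 1 tick 0 v(0, 2): G3/D5 P5 -> F3/C5 P5 similar
  -> R2 @ bar 1 tick 0 v(0, 1): G3/G4 P8 -> F3/C4 P5 similar
  -> R2 @ bar 1 tick 0 v(1, 2): G4/D5 P5 -> C4/C5 P8 similar
  -> R1 @ bar 2 tick 0 v(1, 2): C4/C5 P8 -> G3/G4 P8 similar
  -> R1 @ bar 4 tick 0 v(1, 2): A3/E4 P5 -> D4/A4 P5 similar
  -> R1 @ bar 5 tick 0 v(1, 2): D4/A4 P5 -> G4/D5 P5 similar
  -> R2 @ bar 5 tick 0 v(0, 1): F3/D4 M6 -> G3/G4 P8 similar
  -> R2 @ bar 5 tick 0 v(0, 2): F3/A4 M3 -> G3/D5 P5 similar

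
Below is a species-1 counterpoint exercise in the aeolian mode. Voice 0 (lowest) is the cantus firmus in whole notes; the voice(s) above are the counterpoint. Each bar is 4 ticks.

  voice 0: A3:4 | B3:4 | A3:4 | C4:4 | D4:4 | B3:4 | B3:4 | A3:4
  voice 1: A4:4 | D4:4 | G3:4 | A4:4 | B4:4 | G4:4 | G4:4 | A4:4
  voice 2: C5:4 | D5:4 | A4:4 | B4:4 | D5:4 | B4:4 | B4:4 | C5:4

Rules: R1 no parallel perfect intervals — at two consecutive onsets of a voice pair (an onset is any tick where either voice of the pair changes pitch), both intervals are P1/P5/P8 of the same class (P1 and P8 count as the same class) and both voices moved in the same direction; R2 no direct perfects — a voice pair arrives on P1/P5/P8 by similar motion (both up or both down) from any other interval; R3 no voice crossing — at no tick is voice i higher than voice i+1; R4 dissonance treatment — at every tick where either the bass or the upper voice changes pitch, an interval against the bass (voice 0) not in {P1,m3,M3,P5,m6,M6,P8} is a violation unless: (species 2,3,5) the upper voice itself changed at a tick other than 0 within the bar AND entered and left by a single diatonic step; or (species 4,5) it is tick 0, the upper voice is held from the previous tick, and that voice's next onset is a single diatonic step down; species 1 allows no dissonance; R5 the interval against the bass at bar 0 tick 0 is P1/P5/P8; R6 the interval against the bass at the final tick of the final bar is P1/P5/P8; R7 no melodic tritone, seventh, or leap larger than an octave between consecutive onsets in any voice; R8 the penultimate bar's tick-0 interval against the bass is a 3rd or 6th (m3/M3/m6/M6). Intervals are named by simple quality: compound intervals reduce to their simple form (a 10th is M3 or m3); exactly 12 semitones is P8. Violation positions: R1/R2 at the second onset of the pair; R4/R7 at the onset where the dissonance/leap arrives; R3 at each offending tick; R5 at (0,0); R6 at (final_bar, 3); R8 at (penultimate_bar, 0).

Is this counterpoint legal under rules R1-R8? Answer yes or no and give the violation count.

bar 0: v0=A3 v1=A4 v2=C5 (m3)
bar 1: v0=B3 v1=D4 v2=D5 (m3)
bar 2: v0=A3 v1=G3 v2=A4 (P8)
bar 3: v0=C4 v1=A4 v2=B4 (M7)
bar 4: v0=D4 v1=B4 v2=D5 (P8)
bar 5: v0=B3 v1=G4 v2=B4 (P8)
bar 6: v0=B3 v1=G4 v2=B4 (P8)
bar 7: v0=A3 v1=A4 v2=C5 (m3)
  R5 @ bar0.0: opens on m3
  R2 @ bar2.0: B3/D5 m3 -> A3/A4 P8 similar
  R3 @ bar2.0: A3 above G3
  R4 @ bar2.0: A3/G3 M2 untreated
  R3 @ bar2.1: A3 above G3
  R3 @ bar2.2: A3 above G3
  R3 @ bar2.3: A3 above G3
  R4 @ bar3.0: C4/B4 M7 untreated
  R7 @ bar3.0: G3->A4 leap 14st
  R2 @ bar4.0: C4/B4 M7 -> D4/D5 P8 similar
  R1 @ bar5.0: D4/D5 P8 -> B3/B4 P8 similar
  R8 @ bar6.0: penult P8 not 3rd/6th
  R6 @ bar7.3: closes on m3

No (13 violations)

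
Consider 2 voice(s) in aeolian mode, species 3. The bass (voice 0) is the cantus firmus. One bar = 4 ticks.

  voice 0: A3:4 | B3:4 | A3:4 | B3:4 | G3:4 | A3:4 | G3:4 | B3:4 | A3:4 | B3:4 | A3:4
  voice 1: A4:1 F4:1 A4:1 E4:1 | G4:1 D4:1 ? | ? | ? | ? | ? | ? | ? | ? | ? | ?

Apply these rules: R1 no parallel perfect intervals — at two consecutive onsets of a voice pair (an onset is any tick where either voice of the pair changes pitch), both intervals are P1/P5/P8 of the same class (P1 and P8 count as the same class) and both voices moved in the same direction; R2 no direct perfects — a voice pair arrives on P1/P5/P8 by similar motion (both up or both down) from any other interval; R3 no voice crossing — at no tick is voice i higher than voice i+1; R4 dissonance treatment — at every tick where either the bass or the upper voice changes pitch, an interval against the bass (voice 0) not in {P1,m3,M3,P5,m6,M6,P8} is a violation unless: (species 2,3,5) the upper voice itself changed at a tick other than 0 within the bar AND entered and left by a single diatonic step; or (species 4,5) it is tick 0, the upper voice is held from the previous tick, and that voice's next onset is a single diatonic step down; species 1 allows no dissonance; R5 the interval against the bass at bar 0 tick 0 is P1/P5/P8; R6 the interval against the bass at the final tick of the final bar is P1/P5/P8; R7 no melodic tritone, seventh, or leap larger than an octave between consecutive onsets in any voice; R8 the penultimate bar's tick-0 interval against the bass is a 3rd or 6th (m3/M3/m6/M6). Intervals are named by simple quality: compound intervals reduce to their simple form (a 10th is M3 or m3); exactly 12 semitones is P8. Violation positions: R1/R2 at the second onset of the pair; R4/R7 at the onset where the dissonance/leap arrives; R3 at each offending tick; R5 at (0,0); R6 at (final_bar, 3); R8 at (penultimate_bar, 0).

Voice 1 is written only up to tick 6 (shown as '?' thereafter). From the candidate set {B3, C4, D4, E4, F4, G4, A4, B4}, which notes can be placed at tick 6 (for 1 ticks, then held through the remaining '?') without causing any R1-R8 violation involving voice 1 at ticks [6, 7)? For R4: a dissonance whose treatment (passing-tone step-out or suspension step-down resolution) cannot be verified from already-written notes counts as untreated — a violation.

B3: legal
C4: violates R4
D4: legal
E4: violates R4
F4: violates R4
G4: legal
A4: violates R4
B4: legal

{B3, B4, D4, G4}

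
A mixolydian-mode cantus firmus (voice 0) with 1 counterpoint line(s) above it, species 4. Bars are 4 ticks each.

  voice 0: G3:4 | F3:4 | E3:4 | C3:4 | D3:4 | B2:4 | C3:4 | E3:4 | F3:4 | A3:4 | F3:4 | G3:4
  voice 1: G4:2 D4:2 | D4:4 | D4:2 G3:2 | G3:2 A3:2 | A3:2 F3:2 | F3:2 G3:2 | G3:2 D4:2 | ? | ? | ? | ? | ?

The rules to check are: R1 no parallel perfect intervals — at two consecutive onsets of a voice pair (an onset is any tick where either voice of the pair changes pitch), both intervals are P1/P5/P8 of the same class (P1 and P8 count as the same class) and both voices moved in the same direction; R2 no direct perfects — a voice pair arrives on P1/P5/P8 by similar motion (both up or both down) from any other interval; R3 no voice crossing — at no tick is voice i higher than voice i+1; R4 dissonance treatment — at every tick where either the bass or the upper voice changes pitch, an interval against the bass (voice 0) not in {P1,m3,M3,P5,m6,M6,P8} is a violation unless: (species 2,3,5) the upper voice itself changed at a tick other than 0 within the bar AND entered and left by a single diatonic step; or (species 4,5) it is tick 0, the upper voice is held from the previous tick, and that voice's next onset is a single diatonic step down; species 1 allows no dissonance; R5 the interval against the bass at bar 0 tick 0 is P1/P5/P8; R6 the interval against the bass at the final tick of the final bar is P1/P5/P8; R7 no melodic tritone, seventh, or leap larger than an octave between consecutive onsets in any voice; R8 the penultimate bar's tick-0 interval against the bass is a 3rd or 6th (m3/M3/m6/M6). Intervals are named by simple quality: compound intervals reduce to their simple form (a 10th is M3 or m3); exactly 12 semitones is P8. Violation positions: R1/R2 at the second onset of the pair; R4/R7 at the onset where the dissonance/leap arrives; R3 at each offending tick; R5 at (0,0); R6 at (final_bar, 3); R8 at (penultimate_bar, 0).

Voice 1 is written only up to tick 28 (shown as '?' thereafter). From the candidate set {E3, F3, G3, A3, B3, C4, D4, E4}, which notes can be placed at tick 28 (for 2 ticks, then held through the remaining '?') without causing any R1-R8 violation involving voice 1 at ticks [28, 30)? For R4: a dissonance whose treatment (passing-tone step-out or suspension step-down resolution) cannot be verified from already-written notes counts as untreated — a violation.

{B3, C4, G3}

E3: violates R7
F3: violates R4
G3: legal
A3: violates R4
B3: legal
C4: legal
D4: violates R4
E4: violates R2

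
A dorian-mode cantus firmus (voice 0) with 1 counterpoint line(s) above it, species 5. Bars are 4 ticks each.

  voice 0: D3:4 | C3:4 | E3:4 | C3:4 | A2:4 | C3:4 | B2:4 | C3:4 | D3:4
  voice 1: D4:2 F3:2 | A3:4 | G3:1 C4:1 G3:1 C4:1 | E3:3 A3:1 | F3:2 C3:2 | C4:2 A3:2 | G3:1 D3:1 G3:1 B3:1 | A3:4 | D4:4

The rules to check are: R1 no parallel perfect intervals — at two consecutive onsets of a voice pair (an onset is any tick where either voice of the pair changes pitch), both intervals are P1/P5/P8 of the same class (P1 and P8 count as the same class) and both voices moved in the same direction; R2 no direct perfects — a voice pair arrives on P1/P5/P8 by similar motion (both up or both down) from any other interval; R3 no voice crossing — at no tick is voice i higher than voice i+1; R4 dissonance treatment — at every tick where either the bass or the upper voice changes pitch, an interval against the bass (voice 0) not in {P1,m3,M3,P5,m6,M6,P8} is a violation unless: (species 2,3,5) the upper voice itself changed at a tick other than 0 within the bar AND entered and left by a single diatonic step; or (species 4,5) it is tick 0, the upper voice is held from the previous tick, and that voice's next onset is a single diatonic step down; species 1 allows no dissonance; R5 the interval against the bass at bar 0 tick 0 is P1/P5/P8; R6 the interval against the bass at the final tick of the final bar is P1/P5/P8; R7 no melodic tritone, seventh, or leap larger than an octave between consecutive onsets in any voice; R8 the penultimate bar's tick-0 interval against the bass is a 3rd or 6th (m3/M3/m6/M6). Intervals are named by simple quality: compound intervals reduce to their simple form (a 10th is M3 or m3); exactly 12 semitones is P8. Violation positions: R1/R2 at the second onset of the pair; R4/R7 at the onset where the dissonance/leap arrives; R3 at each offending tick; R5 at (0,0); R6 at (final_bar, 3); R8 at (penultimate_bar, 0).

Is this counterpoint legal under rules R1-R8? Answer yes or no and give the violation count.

No (2 violations)

bar 0: v0=D3 v1=D4 (P8)
bar 1: v0=C3 v1=A3 (M6)
bar 2: v0=E3 v1=G3 (m3)
bar 3: v0=C3 v1=E3 (M3)
bar 4: v0=A2 v1=F3 (m6)
bar 5: v0=C3 v1=C4 (P8)
bar 6: v0=B2 v1=G3 (m6)
bar 7: v0=C3 v1=A3 (M6)
bar 8: v0=D3 v1=D4 (P8)
  R2 @ bar5.0: A2/C3 m3 -> C3/C4 P8 similar
  R2 @ bar8.0: C3/A3 M6 -> D3/D4 P8 similar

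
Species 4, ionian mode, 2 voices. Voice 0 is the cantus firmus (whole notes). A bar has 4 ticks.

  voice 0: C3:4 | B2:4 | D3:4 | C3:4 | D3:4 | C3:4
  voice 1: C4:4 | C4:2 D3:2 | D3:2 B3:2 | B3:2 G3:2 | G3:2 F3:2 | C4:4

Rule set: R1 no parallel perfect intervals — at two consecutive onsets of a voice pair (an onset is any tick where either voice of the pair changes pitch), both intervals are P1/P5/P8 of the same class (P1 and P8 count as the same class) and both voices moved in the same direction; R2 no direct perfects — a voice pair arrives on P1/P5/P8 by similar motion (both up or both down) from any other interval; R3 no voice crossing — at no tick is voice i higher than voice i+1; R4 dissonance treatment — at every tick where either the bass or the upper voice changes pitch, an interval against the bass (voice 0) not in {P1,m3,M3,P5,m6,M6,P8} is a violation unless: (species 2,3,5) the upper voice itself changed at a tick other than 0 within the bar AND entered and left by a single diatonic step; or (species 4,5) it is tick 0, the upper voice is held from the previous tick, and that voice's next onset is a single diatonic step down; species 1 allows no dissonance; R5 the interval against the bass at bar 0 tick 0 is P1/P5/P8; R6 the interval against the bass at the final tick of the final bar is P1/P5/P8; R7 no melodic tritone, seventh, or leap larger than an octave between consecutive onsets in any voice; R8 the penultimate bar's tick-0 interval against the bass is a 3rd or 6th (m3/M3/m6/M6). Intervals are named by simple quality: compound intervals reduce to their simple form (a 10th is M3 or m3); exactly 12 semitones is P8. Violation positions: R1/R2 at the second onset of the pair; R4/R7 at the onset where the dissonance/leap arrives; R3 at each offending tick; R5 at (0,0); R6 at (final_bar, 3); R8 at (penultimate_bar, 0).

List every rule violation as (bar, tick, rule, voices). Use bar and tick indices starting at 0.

(1, 0, R4, (0, 1))
(1, 2, R7, (1,))
(3, 0, R4, (0, 1))
(4, 0, R8, (0, 1))

bar 0: v0=C3 v1=C4 downbeat P8
bar 1: v0=B2 v1=C4 downbeat m2
bar 2: v0=D3 v1=D3 downbeat P1
bar 3: v0=C3 v1=B3 downbeat M7
bar 4: v0=D3 v1=G3 downbeat P4
bar 5: v0=C3 v1=C4 downbeat P8
  -> R4 @ bar 1 tick 0 v(0, 1): B2/C4 m2 untreated
  -> R7 @ bar 1 tick 2 v(1,): C4->D3 leap 10st
  -> R4 @ bar 3 tick 0 v(0, 1): C3/B3 M7 untreated
  -> R8 @ bar 4 tick 0 v(0, 1): penult P4 not 3rd/6th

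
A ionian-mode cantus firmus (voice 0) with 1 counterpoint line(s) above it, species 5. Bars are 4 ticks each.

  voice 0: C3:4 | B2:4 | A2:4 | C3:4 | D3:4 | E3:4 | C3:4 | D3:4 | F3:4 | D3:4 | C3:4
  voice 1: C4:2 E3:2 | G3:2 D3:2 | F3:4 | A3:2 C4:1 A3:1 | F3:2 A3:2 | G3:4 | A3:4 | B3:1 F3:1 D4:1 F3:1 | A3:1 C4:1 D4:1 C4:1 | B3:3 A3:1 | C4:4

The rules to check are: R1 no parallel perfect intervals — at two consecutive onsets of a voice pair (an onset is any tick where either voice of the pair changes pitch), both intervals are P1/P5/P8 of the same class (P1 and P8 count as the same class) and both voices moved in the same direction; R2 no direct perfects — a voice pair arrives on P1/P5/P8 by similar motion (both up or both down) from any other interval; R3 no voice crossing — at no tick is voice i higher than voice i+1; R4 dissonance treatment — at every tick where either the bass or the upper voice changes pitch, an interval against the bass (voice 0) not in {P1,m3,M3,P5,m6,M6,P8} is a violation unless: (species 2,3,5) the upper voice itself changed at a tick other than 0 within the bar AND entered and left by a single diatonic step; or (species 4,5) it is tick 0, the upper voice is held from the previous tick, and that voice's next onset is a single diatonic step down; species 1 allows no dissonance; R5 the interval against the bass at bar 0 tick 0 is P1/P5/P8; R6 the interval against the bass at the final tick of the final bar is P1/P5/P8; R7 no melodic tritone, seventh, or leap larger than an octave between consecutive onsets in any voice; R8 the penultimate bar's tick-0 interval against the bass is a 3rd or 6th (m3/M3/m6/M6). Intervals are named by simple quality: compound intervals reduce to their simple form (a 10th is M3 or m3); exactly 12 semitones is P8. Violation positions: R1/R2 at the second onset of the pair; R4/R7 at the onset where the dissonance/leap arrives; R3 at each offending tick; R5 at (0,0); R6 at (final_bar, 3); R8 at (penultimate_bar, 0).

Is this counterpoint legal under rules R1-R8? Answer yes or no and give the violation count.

bar 0: v0=C3 v1=C4 (P8)
bar 1: v0=B2 v1=G3 (m6)
bar 2: v0=A2 v1=F3 (m6)
bar 3: v0=C3 v1=A3 (M6)
bar 4: v0=D3 v1=F3 (m3)
bar 5: v0=E3 v1=G3 (m3)
bar 6: v0=C3 v1=A3 (M6)
bar 7: v0=D3 v1=B3 (M6)
bar 8: v0=F3 v1=A3 (M3)
bar 9: v0=D3 v1=B3 (M6)
bar 10: v0=C3 v1=C4 (P8)
  R7 @ bar7.1: B3->F3 leap 6st

No (1 violations)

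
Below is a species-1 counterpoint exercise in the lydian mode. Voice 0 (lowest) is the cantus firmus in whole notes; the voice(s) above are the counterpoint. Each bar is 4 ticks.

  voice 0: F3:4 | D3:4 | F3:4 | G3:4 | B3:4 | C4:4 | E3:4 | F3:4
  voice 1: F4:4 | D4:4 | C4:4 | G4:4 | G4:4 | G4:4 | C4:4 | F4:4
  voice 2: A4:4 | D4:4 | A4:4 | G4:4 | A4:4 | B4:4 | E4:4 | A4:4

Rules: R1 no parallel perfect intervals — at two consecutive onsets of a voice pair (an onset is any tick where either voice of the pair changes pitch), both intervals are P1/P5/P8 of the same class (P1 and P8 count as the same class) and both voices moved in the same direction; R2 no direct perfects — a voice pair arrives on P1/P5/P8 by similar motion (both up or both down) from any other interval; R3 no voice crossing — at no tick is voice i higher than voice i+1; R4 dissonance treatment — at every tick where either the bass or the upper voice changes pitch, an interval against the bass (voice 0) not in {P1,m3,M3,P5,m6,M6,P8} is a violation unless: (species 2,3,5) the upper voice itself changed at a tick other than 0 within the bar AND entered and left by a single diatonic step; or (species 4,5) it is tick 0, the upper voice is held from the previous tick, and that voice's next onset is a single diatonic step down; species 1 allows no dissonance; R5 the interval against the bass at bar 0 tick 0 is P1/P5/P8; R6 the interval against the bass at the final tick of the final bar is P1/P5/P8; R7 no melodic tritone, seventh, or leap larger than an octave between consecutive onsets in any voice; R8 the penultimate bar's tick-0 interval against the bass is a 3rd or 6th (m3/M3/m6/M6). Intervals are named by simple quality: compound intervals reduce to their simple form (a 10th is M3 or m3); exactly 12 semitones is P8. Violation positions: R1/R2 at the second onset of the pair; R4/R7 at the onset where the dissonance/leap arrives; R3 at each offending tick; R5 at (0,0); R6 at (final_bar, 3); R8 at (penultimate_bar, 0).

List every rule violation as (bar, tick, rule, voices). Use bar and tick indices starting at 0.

(0, 0, R5, (0, 2))
(1, 0, R1, (0, 1))
(1, 0, R2, (0, 2))
(1, 0, R2, (1, 2))
(3, 0, R2, (0, 1))
(4, 0, R4, (0, 2))
(5, 0, R4, (0, 2))
(6, 0, R2, (0, 2))
(6, 0, R8, (0, 2))
(7, 0, R2, (0, 1))
(7, 3, R6, (0, 2))

bar 0: v0=F3 v1=F4 v2=A4 downbeat M3
bar 1: v0=D3 v1=D4 v2=D4 downbeat P8
bar 2: v0=F3 v1=C4 v2=A4 downbeat M3
bar 3: v0=G3 v1=G4 v2=G4 downbeat P8
bar 4: v0=B3 v1=G4 v2=A4 downbeat m7
bar 5: v0=C4 v1=G4 v2=B4 downbeat M7
bar 6: v0=E3 v1=C4 v2=E4 downbeat P8
bar 7: v0=F3 v1=F4 v2=A4 downbeat M3
  -> R5 @ bar 0 tick 0 v(0, 2): opens on M3
  -> R1 @ bar 1 tick 0 v(0, 1): F3/F4 P8 -> D3/D4 P8 similar
  -> R2 @ bar 1 tick 0 v(0, 2): F3/A4 M3 -> D3/D4 P8 similar
  -> R2 @ bar 1 tick 0 v(1, 2): F4/A4 M3 -> D4/D4 P1 similar
  -> R2 @ bar 3 tick 0 v(0, 1): F3/C4 P5 -> G3/G4 P8 similar
  -> R4 @ bar 4 tick 0 v(0, 2): B3/A4 m7 untreated
  -> R4 @ bar 5 tick 0 v(0, 2): C4/B4 M7 untreated
  -> R2 @ bar 6 tick 0 v(0, 2): C4/B4 M7 -> E3/E4 P8 similar
  -> R8 @ bar 6 tick 0 v(0, 2): penult P8 not 3rd/6th
  -> R2 @ bar 7 tick 0 v(0, 1): E3/C4 m6 -> F3/F4 P8 similar
  -> R6 @ bar 7 tick 3 v(0, 2): closes on M3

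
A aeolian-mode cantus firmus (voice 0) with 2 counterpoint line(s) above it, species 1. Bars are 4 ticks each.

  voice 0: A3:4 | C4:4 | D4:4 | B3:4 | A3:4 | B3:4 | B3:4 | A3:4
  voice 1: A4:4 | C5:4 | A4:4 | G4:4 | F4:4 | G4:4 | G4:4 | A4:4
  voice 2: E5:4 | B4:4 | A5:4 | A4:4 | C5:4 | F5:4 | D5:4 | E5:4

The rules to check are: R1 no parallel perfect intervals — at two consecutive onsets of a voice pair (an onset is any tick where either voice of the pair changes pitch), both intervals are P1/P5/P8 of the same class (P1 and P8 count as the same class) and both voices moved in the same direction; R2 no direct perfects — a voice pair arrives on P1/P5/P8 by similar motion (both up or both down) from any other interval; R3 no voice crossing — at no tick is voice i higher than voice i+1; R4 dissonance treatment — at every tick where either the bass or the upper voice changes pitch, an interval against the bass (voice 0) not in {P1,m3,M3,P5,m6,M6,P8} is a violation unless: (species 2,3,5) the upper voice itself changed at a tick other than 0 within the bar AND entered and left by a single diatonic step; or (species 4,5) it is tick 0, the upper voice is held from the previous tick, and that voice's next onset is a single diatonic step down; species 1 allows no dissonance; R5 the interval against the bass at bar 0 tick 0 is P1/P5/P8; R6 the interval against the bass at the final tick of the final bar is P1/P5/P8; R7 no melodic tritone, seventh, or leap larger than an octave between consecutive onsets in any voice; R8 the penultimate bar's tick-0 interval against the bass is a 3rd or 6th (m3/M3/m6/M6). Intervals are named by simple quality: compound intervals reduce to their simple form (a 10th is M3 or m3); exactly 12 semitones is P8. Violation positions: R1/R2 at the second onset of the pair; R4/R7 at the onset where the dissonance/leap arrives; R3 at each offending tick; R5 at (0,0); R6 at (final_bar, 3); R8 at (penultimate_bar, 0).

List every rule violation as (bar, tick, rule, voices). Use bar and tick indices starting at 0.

(1, 0, R1, (0, 1))
(1, 0, R3, (1, 2))
(1, 0, R4, (0, 2))
(1, 1, R3, (1, 2))
(1, 2, R3, (1, 2))
(1, 3, R3, (1, 2))
(2, 0, R2, (0, 2))
(2, 0, R7, (2,))
(3, 0, R4, (0, 2))
(5, 0, R4, (0, 2))
(7, 0, R1, (1, 2))

bar 0: v0=A3 v1=A4 v2=E5 downbeat P5
bar 1: v0=C4 v1=C5 v2=B4 downbeat M7
bar 2: v0=D4 v1=A4 v2=A5 downbeat P5
bar 3: v0=B3 v1=G4 v2=A4 downbeat m7
bar 4: v0=A3 v1=F4 v2=C5 downbeat m3
bar 5: v0=B3 v1=G4 v2=F5 downbeat TT
bar 6: v0=B3 v1=G4 v2=D5 downbeat m3
bar 7: v0=A3 v1=A4 v2=E5 downbeat P5
  -> R1 @ bar 1 tick 0 v(0, 1): A3/A4 P8 -> C4/C5 P8 similar
  -> R3 @ bar 1 tick 0 v(1, 2): C5 above B4
  -> R4 @ bar 1 tick 0 v(0, 2): C4/B4 M7 untreated
  -> R3 @ bar 1 tick 1 v(1, 2): C5 above B4
  -> R3 @ bar 1 tick 2 v(1, 2): C5 above B4
  -> R3 @ bar 1 tick 3 v(1, 2): C5 above B4
  -> R2 @ bar 2 tick 0 v(0, 2): C4/B4 M7 -> D4/A5 P5 similar
  -> R7 @ bar 2 tick 0 v(2,): B4->A5 leap 10st
  -> R4 @ bar 3 tick 0 v(0, 2): B3/A4 m7 untreated
  -> R4 @ bar 5 tick 0 v(0, 2): B3/F5 TT untreated
  -> R1 @ bar 7 tick 0 v(1, 2): G4/D5 P5 -> A4/E5 P5 similar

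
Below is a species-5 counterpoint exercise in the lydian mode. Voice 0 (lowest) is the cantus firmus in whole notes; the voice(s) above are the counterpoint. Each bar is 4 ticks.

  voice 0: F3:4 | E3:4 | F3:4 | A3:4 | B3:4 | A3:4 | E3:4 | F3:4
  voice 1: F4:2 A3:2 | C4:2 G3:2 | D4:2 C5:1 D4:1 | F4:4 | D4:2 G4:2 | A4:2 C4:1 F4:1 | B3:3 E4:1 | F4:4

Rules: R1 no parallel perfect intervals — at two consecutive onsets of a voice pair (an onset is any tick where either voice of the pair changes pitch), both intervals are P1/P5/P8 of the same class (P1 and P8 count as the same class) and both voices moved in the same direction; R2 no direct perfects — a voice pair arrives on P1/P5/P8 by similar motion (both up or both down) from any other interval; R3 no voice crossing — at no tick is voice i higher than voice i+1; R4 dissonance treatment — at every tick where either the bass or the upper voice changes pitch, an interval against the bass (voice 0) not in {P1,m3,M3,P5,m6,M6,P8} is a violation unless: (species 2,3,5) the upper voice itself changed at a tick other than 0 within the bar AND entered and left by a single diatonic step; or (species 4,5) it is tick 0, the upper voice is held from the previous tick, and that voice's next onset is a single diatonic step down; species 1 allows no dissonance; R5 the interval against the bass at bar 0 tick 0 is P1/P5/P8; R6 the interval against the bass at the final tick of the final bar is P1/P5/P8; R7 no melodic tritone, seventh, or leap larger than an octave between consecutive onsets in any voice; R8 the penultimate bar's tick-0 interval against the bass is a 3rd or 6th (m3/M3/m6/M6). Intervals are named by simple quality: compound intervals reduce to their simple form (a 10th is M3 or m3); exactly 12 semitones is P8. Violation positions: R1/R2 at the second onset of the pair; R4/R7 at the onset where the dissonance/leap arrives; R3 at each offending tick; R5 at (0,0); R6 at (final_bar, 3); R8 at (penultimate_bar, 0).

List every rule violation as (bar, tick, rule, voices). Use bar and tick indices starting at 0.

bar 0: v0=F3 v1=F4 downbeat P8
bar 1: v0=E3 v1=C4 downbeat m6
bar 2: v0=F3 v1=D4 downbeat M6
bar 3: v0=A3 v1=F4 downbeat m6
bar 4: v0=B3 v1=D4 downbeat m3
bar 5: v0=A3 v1=A4 downbeat P8
bar 6: v0=E3 v1=B3 downbeat P5
bar 7: v0=F3 v1=F4 downbeat P8
  -> R7 @ bar 2 tick 2 v(1,): D4->C5 leap 10st
  -> R7 @ bar 2 tick 3 v(1,): C5->D4 leap 10st
  -> R2 @ bar 6 tick 0 v(0, 1): A3/F4 m6 -> E3/B3 P5 similar
  -> R7 @ bar 6 tick 0 v(1,): F4->B3 leap 6st
  -> R8 @ bar 6 tick 0 v(0, 1): penult P5 not 3rd/6th
  -> R1 @ bar 7 tick 0 v(0, 1): E3/E4 P8 -> F3/F4 P8 similar

(2, 2, R7, (1,))
(2, 3, R7, (1,))
(6, 0, R2, (0, 1))
(6, 0, R7, (1,))
(6, 0, R8, (0, 1))
(7, 0, R1, (0, 1))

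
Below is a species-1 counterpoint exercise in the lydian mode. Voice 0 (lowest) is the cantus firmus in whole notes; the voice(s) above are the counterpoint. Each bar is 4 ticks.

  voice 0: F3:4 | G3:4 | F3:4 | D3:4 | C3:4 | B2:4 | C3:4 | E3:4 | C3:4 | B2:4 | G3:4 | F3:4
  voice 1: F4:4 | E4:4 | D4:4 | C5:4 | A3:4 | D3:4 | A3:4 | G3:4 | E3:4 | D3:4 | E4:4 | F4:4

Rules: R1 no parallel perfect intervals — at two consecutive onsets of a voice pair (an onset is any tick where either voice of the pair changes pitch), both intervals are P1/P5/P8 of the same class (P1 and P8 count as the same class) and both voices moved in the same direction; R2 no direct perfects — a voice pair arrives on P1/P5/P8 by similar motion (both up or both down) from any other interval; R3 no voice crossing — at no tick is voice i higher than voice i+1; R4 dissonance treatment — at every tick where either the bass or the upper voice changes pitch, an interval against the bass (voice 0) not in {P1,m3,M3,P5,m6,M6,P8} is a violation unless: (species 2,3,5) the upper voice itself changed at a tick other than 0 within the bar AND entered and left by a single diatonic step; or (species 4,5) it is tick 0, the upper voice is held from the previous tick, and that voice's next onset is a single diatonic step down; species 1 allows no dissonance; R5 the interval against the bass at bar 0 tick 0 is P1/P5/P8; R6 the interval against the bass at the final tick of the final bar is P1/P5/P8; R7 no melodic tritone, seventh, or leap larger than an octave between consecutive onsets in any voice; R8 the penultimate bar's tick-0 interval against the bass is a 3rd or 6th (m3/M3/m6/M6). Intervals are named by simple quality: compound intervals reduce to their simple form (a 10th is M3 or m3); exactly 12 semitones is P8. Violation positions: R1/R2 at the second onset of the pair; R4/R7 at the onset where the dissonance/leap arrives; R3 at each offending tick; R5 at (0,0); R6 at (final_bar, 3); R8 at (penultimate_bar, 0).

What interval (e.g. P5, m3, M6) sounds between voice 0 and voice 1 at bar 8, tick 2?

voice 0=C3 voice 1=E3 -> M3

M3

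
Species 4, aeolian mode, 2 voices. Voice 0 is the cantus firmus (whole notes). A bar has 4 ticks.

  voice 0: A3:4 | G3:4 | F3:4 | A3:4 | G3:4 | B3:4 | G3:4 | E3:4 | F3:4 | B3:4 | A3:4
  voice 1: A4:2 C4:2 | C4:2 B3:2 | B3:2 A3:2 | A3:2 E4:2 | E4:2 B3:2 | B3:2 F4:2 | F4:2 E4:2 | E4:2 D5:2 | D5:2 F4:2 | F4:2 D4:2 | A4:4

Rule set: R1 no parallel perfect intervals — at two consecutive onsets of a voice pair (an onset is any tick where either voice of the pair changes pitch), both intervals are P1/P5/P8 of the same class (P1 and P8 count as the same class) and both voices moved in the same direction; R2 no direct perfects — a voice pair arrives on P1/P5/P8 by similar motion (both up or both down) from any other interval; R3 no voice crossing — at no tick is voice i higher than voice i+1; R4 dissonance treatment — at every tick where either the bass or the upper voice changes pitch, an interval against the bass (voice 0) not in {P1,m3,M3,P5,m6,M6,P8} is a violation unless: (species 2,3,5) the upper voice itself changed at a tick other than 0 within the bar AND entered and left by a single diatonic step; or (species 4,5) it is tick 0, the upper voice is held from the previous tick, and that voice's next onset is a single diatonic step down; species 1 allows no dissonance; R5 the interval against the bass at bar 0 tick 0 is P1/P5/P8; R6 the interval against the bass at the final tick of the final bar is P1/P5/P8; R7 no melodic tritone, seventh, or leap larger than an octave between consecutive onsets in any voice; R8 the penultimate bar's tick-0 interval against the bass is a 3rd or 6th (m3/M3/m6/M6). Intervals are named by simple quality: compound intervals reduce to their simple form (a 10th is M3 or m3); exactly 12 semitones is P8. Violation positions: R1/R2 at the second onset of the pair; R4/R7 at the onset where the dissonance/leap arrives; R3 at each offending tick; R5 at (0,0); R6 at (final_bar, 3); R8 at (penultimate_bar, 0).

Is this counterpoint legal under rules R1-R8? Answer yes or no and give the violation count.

bar 0: v0=A3 v1=A4 (P8)
bar 1: v0=G3 v1=C4 (P4)
bar 2: v0=F3 v1=B3 (TT)
bar 3: v0=A3 v1=A3 (P1)
bar 4: v0=G3 v1=E4 (M6)
bar 5: v0=B3 v1=B3 (P1)
bar 6: v0=G3 v1=F4 (m7)
bar 7: v0=E3 v1=E4 (P8)
bar 8: v0=F3 v1=D5 (M6)
bar 9: v0=B3 v1=F4 (TT)
bar 10: v0=A3 v1=A4 (P8)
  R4 @ bar5.2: B3/F4 TT untreated
  R7 @ bar5.2: B3->F4 leap 6st
  R4 @ bar7.2: E3/D5 m7 untreated
  R7 @ bar7.2: E4->D5 leap 10st
  R4 @ bar9.0: B3/F4 TT untreated
  R7 @ bar9.0: F3->B3 leap 6st
  R8 @ bar9.0: penult TT not 3rd/6th

No (7 violations)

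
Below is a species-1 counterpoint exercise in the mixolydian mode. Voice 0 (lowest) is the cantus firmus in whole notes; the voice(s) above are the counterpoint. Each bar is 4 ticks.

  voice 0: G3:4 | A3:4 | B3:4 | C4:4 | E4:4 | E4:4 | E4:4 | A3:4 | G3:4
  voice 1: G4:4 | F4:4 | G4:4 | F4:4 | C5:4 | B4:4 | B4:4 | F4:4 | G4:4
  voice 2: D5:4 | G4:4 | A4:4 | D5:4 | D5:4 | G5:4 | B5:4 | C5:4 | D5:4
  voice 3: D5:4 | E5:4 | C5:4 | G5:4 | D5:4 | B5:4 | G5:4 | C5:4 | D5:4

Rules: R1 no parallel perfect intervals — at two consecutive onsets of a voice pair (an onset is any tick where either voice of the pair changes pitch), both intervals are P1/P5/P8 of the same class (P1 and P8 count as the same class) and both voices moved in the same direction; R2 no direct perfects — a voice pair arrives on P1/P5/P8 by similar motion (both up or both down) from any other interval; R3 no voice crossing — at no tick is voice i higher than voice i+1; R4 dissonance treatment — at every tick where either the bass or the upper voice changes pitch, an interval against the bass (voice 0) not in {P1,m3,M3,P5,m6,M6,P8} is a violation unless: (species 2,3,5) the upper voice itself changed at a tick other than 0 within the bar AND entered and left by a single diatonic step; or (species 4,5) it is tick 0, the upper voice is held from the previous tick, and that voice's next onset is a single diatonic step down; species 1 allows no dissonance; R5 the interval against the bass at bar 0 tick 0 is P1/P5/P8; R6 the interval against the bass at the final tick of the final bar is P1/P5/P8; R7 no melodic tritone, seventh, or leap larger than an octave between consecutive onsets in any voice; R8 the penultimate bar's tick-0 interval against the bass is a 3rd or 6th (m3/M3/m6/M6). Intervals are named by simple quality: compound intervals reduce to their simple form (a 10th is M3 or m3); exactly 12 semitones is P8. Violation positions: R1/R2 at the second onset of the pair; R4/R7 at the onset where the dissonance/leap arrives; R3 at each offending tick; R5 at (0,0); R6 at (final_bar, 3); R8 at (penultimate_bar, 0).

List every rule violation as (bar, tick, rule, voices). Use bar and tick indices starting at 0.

(1, 0, R1, (0, 3))
(1, 0, R4, (0, 2))
(2, 0, R4, (0, 2))
(2, 0, R4, (0, 3))
(3, 0, R2, (0, 3))
(3, 0, R4, (0, 1))
(3, 0, R4, (0, 2))
(4, 0, R4, (0, 2))
(4, 0, R4, (0, 3))
(6, 0, R3, (2, 3))
(6, 1, R3, (2, 3))
(6, 2, R3, (2, 3))
(6, 3, R3, (2, 3))
(7, 0, R2, (1, 2))
(7, 0, R2, (1, 3))
(7, 0, R2, (2, 3))
(7, 0, R7, (1,))
(7, 0, R7, (2,))
(8, 0, R1, (1, 2))
(8, 0, R1, (1, 3))
(8, 0, R1, (2, 3))

bar 0: v0=G3 v1=G4 v2=D5 v3=D5 downbeat P5
bar 1: v0=A3 v1=F4 v2=G4 v3=E5 downbeat P5
bar 2: v0=B3 v1=G4 v2=A4 v3=C5 downbeat m2
bar 3: v0=C4 v1=F4 v2=D5 v3=G5 downbeat P5
bar 4: v0=E4 v1=C5 v2=D5 v3=D5 downbeat m7
bar 5: v0=E4 v1=B4 v2=G5 v3=B5 downbeat P5
bar 6: v0=E4 v1=B4 v2=B5 v3=G5 downbeat m3
bar 7: v0=A3 v1=F4 v2=C5 v3=C5 downbeat m3
bar 8: v0=G3 v1=G4 v2=D5 v3=D5 downbeat P5
  -> R1 @ bar 1 tick 0 v(0, 3): G3/D5 P5 -> A3/E5 P5 similar
  -> R4 @ bar 1 tick 0 v(0, 2): A3/G4 m7 untreated
  -> R4 @ bar 2 tick 0 v(0, 2): B3/A4 m7 untreated
  -> R4 @ bar 2 tick 0 v(0, 3): B3/C5 m2 untreated
  -> R2 @ bar 3 tick 0 v(0, 3): B3/C5 m2 -> C4/G5 P5 similar
  -> R4 @ bar 3 tick 0 v(0, 1): C4/F4 P4 untreated
  -> R4 @ bar 3 tick 0 v(0, 2): C4/D5 M2 untreated
  -> R4 @ bar 4 tick 0 v(0, 2): E4/D5 m7 untreated
  -> R4 @ bar 4 tick 0 v(0, 3): E4/D5 m7 untreated
  -> R3 @ bar 6 tick 0 v(2, 3): B5 above G5
  -> R3 @ bar 6 tick 1 v(2, 3): B5 above G5
  -> R3 @ bar 6 tick 2 v(2, 3): B5 above G5
  -> R3 @ bar 6 tick 3 v(2, 3): B5 above G5
  -> R2 @ bar 7 tick 0 v(1, 2): B4/B5 P8 -> F4/C5 P5 similar
  -> R2 @ bar 7 tick 0 v(1, 3): B4/G5 m6 -> F4/C5 P5 similar
  -> R2 @ bar 7 tick 0 v(2, 3): B5/G5 M3 -> C5/C5 P1 similar
  -> R7 @ bar 7 tick 0 v(1,): B4->F4 leap 6st
  -> R7 @ bar 7 tick 0 v(2,): B5->C5 leap 11st
  -> R1 @ bar 8 tick 0 v(1, 2): F4/C5 P5 -> G4/D5 P5 similar
  -> R1 @ bar 8 tick 0 v(1, 3): F4/C5 P5 -> G4/D5 P5 similar
  -> R1 @ bar 8 tick 0 v(2, 3): C5/C5 P1 -> D5/D5 P1 similar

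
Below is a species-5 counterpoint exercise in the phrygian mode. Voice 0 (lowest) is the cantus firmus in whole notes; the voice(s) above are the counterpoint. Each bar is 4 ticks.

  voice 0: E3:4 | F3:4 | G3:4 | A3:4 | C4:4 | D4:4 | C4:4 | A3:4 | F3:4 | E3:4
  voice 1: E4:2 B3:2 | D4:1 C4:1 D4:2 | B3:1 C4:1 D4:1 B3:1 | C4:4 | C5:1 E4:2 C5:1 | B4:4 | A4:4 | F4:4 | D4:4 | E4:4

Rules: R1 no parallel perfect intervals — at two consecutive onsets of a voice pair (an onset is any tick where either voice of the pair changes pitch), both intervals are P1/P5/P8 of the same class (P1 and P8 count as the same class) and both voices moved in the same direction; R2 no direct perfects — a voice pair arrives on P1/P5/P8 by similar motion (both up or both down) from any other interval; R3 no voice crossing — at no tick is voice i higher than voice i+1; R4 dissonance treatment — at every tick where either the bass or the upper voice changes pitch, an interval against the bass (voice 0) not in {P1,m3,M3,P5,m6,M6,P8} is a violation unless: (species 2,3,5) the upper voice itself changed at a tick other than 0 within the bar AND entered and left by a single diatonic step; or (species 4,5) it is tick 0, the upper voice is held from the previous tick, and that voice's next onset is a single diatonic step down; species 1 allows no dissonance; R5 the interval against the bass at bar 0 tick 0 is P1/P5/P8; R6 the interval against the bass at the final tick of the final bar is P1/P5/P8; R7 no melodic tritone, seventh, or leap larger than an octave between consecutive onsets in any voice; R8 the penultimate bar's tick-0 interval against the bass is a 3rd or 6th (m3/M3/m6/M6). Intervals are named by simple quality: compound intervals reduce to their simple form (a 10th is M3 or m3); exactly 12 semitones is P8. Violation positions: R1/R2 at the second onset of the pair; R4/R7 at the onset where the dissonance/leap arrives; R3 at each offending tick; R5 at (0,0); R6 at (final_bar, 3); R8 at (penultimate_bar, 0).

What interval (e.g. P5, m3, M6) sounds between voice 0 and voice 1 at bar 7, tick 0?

m6

voice 0=A3 voice 1=F4 -> m6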